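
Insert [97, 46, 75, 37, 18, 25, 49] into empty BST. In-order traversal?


Insert 97: root
Insert 46: L from 97
Insert 75: L from 97 -> R from 46
Insert 37: L from 97 -> L from 46
Insert 18: L from 97 -> L from 46 -> L from 37
Insert 25: L from 97 -> L from 46 -> L from 37 -> R from 18
Insert 49: L from 97 -> R from 46 -> L from 75

In-order: [18, 25, 37, 46, 49, 75, 97]


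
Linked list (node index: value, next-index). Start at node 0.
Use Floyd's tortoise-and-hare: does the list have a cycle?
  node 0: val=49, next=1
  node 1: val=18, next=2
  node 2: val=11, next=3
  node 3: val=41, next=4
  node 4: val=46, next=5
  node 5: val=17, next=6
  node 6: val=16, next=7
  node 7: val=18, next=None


Floyd's tortoise (slow, +1) and hare (fast, +2):
  init: slow=0, fast=0
  step 1: slow=1, fast=2
  step 2: slow=2, fast=4
  step 3: slow=3, fast=6
  step 4: fast 6->7->None, no cycle

Cycle: no


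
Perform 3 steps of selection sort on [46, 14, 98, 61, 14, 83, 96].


Initial: [46, 14, 98, 61, 14, 83, 96]
Step 1: min=14 at 1
  Swap: [14, 46, 98, 61, 14, 83, 96]
Step 2: min=14 at 4
  Swap: [14, 14, 98, 61, 46, 83, 96]
Step 3: min=46 at 4
  Swap: [14, 14, 46, 61, 98, 83, 96]

After 3 steps: [14, 14, 46, 61, 98, 83, 96]


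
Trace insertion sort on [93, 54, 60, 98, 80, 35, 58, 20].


Initial: [93, 54, 60, 98, 80, 35, 58, 20]
Insert 54: [54, 93, 60, 98, 80, 35, 58, 20]
Insert 60: [54, 60, 93, 98, 80, 35, 58, 20]
Insert 98: [54, 60, 93, 98, 80, 35, 58, 20]
Insert 80: [54, 60, 80, 93, 98, 35, 58, 20]
Insert 35: [35, 54, 60, 80, 93, 98, 58, 20]
Insert 58: [35, 54, 58, 60, 80, 93, 98, 20]
Insert 20: [20, 35, 54, 58, 60, 80, 93, 98]

Sorted: [20, 35, 54, 58, 60, 80, 93, 98]


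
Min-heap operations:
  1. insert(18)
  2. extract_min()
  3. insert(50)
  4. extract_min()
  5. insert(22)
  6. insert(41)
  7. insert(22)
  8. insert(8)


insert(18) -> [18]
extract_min()->18, []
insert(50) -> [50]
extract_min()->50, []
insert(22) -> [22]
insert(41) -> [22, 41]
insert(22) -> [22, 41, 22]
insert(8) -> [8, 22, 22, 41]

Final heap: [8, 22, 22, 41]


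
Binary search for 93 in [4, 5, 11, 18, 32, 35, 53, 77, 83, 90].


Step 1: lo=0, hi=9, mid=4, val=32
Step 2: lo=5, hi=9, mid=7, val=77
Step 3: lo=8, hi=9, mid=8, val=83
Step 4: lo=9, hi=9, mid=9, val=90

Not found


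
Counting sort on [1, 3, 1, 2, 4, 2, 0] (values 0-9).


Input: [1, 3, 1, 2, 4, 2, 0]
Counts: [1, 2, 2, 1, 1, 0, 0, 0, 0, 0]

Sorted: [0, 1, 1, 2, 2, 3, 4]


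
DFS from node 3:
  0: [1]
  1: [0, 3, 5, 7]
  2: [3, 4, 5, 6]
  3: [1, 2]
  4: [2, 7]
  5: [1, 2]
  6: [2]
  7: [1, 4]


Visit 3, push [2, 1]
Visit 1, push [7, 5, 0]
Visit 0, push []
Visit 5, push [2]
Visit 2, push [6, 4]
Visit 4, push [7]
Visit 7, push []
Visit 6, push []

DFS order: [3, 1, 0, 5, 2, 4, 7, 6]


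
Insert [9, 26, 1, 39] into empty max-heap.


Insert 9: [9]
Insert 26: [26, 9]
Insert 1: [26, 9, 1]
Insert 39: [39, 26, 1, 9]

Final heap: [39, 26, 1, 9]


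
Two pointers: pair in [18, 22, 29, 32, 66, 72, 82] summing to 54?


lo=0(18)+hi=6(82)=100
lo=0(18)+hi=5(72)=90
lo=0(18)+hi=4(66)=84
lo=0(18)+hi=3(32)=50
lo=1(22)+hi=3(32)=54

Yes: 22+32=54


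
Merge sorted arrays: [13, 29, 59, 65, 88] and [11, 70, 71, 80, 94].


Take 11 from B
Take 13 from A
Take 29 from A
Take 59 from A
Take 65 from A
Take 70 from B
Take 71 from B
Take 80 from B
Take 88 from A

Merged: [11, 13, 29, 59, 65, 70, 71, 80, 88, 94]


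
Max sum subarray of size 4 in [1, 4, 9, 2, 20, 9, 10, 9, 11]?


[0:4]: 16
[1:5]: 35
[2:6]: 40
[3:7]: 41
[4:8]: 48
[5:9]: 39

Max: 48 at [4:8]


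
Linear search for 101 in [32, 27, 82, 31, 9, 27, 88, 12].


i=0: 32!=101
i=1: 27!=101
i=2: 82!=101
i=3: 31!=101
i=4: 9!=101
i=5: 27!=101
i=6: 88!=101
i=7: 12!=101

Not found, 8 comps


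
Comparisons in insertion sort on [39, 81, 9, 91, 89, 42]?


Algorithm: insertion sort
Input: [39, 81, 9, 91, 89, 42]
Sorted: [9, 39, 42, 81, 89, 91]

10


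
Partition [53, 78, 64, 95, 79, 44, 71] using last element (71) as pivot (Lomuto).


Pivot: 71
  53 <= 71: advance i (no swap)
  64 <= 71: swap -> [53, 64, 78, 95, 79, 44, 71]
  44 <= 71: swap -> [53, 64, 44, 95, 79, 78, 71]
Place pivot at 3: [53, 64, 44, 71, 79, 78, 95]

Partitioned: [53, 64, 44, 71, 79, 78, 95]


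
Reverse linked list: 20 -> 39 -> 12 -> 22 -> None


Step 1: curr=20, set curr.next=prev(None) | reversed so far: 20
Step 2: curr=39, set curr.next=prev(20) | reversed so far: 39 -> 20
Step 3: curr=12, set curr.next=prev(39) | reversed so far: 12 -> 39 -> 20
Step 4: curr=22, set curr.next=prev(12) | reversed so far: 22 -> 12 -> 39 -> 20

22 -> 12 -> 39 -> 20 -> None


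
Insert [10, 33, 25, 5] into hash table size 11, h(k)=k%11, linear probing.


Insert 10: h=10 -> slot 10
Insert 33: h=0 -> slot 0
Insert 25: h=3 -> slot 3
Insert 5: h=5 -> slot 5

Table: [33, None, None, 25, None, 5, None, None, None, None, 10]


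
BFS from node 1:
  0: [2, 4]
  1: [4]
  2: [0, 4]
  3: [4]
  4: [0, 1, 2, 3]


Visit 1, enqueue [4]
Visit 4, enqueue [0, 2, 3]
Visit 0, enqueue []
Visit 2, enqueue []
Visit 3, enqueue []

BFS order: [1, 4, 0, 2, 3]


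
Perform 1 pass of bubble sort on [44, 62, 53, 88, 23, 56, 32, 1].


Initial: [44, 62, 53, 88, 23, 56, 32, 1]
Pass 1: [44, 53, 62, 23, 56, 32, 1, 88] (5 swaps)

After 1 pass: [44, 53, 62, 23, 56, 32, 1, 88]


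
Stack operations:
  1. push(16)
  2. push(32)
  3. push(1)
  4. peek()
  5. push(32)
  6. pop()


push(16) -> [16]
push(32) -> [16, 32]
push(1) -> [16, 32, 1]
peek()->1
push(32) -> [16, 32, 1, 32]
pop()->32, [16, 32, 1]

Final stack: [16, 32, 1]


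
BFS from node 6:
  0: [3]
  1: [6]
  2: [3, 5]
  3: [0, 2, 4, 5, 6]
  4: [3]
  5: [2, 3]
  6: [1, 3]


Visit 6, enqueue [1, 3]
Visit 1, enqueue []
Visit 3, enqueue [0, 2, 4, 5]
Visit 0, enqueue []
Visit 2, enqueue []
Visit 4, enqueue []
Visit 5, enqueue []

BFS order: [6, 1, 3, 0, 2, 4, 5]


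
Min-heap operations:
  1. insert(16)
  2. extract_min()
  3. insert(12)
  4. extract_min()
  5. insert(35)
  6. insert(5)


insert(16) -> [16]
extract_min()->16, []
insert(12) -> [12]
extract_min()->12, []
insert(35) -> [35]
insert(5) -> [5, 35]

Final heap: [5, 35]


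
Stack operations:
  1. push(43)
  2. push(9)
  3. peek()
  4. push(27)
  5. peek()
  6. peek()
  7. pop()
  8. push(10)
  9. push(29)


push(43) -> [43]
push(9) -> [43, 9]
peek()->9
push(27) -> [43, 9, 27]
peek()->27
peek()->27
pop()->27, [43, 9]
push(10) -> [43, 9, 10]
push(29) -> [43, 9, 10, 29]

Final stack: [43, 9, 10, 29]


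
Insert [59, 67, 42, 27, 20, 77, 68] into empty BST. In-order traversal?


Insert 59: root
Insert 67: R from 59
Insert 42: L from 59
Insert 27: L from 59 -> L from 42
Insert 20: L from 59 -> L from 42 -> L from 27
Insert 77: R from 59 -> R from 67
Insert 68: R from 59 -> R from 67 -> L from 77

In-order: [20, 27, 42, 59, 67, 68, 77]


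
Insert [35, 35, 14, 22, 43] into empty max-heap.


Insert 35: [35]
Insert 35: [35, 35]
Insert 14: [35, 35, 14]
Insert 22: [35, 35, 14, 22]
Insert 43: [43, 35, 14, 22, 35]

Final heap: [43, 35, 14, 22, 35]


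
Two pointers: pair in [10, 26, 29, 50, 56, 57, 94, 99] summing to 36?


lo=0(10)+hi=7(99)=109
lo=0(10)+hi=6(94)=104
lo=0(10)+hi=5(57)=67
lo=0(10)+hi=4(56)=66
lo=0(10)+hi=3(50)=60
lo=0(10)+hi=2(29)=39
lo=0(10)+hi=1(26)=36

Yes: 10+26=36


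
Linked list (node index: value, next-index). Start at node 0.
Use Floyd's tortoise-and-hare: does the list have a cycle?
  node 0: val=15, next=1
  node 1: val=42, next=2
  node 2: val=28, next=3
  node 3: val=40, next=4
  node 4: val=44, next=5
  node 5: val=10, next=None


Floyd's tortoise (slow, +1) and hare (fast, +2):
  init: slow=0, fast=0
  step 1: slow=1, fast=2
  step 2: slow=2, fast=4
  step 3: fast 4->5->None, no cycle

Cycle: no


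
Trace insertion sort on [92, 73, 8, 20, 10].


Initial: [92, 73, 8, 20, 10]
Insert 73: [73, 92, 8, 20, 10]
Insert 8: [8, 73, 92, 20, 10]
Insert 20: [8, 20, 73, 92, 10]
Insert 10: [8, 10, 20, 73, 92]

Sorted: [8, 10, 20, 73, 92]


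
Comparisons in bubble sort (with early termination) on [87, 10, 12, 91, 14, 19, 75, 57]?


Algorithm: bubble sort (with early termination)
Input: [87, 10, 12, 91, 14, 19, 75, 57]
Sorted: [10, 12, 14, 19, 57, 75, 87, 91]

22


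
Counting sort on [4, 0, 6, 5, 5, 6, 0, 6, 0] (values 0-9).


Input: [4, 0, 6, 5, 5, 6, 0, 6, 0]
Counts: [3, 0, 0, 0, 1, 2, 3, 0, 0, 0]

Sorted: [0, 0, 0, 4, 5, 5, 6, 6, 6]


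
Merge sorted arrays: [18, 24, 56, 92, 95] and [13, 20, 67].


Take 13 from B
Take 18 from A
Take 20 from B
Take 24 from A
Take 56 from A
Take 67 from B

Merged: [13, 18, 20, 24, 56, 67, 92, 95]


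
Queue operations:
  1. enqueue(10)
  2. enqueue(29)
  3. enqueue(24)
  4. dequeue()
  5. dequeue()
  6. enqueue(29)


enqueue(10) -> [10]
enqueue(29) -> [10, 29]
enqueue(24) -> [10, 29, 24]
dequeue()->10, [29, 24]
dequeue()->29, [24]
enqueue(29) -> [24, 29]

Final queue: [24, 29]


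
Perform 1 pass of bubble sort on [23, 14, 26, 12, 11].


Initial: [23, 14, 26, 12, 11]
Pass 1: [14, 23, 12, 11, 26] (3 swaps)

After 1 pass: [14, 23, 12, 11, 26]


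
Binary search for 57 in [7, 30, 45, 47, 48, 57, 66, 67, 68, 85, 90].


Step 1: lo=0, hi=10, mid=5, val=57

Found at index 5


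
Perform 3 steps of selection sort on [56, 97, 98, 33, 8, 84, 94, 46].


Initial: [56, 97, 98, 33, 8, 84, 94, 46]
Step 1: min=8 at 4
  Swap: [8, 97, 98, 33, 56, 84, 94, 46]
Step 2: min=33 at 3
  Swap: [8, 33, 98, 97, 56, 84, 94, 46]
Step 3: min=46 at 7
  Swap: [8, 33, 46, 97, 56, 84, 94, 98]

After 3 steps: [8, 33, 46, 97, 56, 84, 94, 98]


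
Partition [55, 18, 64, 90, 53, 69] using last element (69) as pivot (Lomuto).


Pivot: 69
  55 <= 69: advance i (no swap)
  18 <= 69: advance i (no swap)
  64 <= 69: advance i (no swap)
  53 <= 69: swap -> [55, 18, 64, 53, 90, 69]
Place pivot at 4: [55, 18, 64, 53, 69, 90]

Partitioned: [55, 18, 64, 53, 69, 90]


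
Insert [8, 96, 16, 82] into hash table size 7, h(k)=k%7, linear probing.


Insert 8: h=1 -> slot 1
Insert 96: h=5 -> slot 5
Insert 16: h=2 -> slot 2
Insert 82: h=5, 1 probes -> slot 6

Table: [None, 8, 16, None, None, 96, 82]


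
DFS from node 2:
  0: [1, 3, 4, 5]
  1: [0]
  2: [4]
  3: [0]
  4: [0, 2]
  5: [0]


Visit 2, push [4]
Visit 4, push [0]
Visit 0, push [5, 3, 1]
Visit 1, push []
Visit 3, push []
Visit 5, push []

DFS order: [2, 4, 0, 1, 3, 5]


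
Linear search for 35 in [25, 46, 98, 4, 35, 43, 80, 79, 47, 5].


i=0: 25!=35
i=1: 46!=35
i=2: 98!=35
i=3: 4!=35
i=4: 35==35 found!

Found at 4, 5 comps


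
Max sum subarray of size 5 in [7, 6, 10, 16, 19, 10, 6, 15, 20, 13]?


[0:5]: 58
[1:6]: 61
[2:7]: 61
[3:8]: 66
[4:9]: 70
[5:10]: 64

Max: 70 at [4:9]


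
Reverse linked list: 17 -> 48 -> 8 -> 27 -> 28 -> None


Step 1: curr=17, set curr.next=prev(None) | reversed so far: 17
Step 2: curr=48, set curr.next=prev(17) | reversed so far: 48 -> 17
Step 3: curr=8, set curr.next=prev(48) | reversed so far: 8 -> 48 -> 17
Step 4: curr=27, set curr.next=prev(8) | reversed so far: 27 -> 8 -> 48 -> 17
Step 5: curr=28, set curr.next=prev(27) | reversed so far: 28 -> 27 -> 8 -> 48 -> 17

28 -> 27 -> 8 -> 48 -> 17 -> None


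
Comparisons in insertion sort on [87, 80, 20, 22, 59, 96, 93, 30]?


Algorithm: insertion sort
Input: [87, 80, 20, 22, 59, 96, 93, 30]
Sorted: [20, 22, 30, 59, 80, 87, 93, 96]

18


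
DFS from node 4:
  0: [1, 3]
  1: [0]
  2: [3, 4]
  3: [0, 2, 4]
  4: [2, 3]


Visit 4, push [3, 2]
Visit 2, push [3]
Visit 3, push [0]
Visit 0, push [1]
Visit 1, push []

DFS order: [4, 2, 3, 0, 1]


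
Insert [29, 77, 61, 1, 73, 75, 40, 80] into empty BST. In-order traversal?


Insert 29: root
Insert 77: R from 29
Insert 61: R from 29 -> L from 77
Insert 1: L from 29
Insert 73: R from 29 -> L from 77 -> R from 61
Insert 75: R from 29 -> L from 77 -> R from 61 -> R from 73
Insert 40: R from 29 -> L from 77 -> L from 61
Insert 80: R from 29 -> R from 77

In-order: [1, 29, 40, 61, 73, 75, 77, 80]


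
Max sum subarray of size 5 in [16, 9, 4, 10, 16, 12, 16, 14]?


[0:5]: 55
[1:6]: 51
[2:7]: 58
[3:8]: 68

Max: 68 at [3:8]


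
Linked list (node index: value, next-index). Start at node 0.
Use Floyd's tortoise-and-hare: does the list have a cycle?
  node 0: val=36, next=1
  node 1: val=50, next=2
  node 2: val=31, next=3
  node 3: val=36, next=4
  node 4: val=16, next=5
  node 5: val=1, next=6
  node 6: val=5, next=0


Floyd's tortoise (slow, +1) and hare (fast, +2):
  init: slow=0, fast=0
  step 1: slow=1, fast=2
  step 2: slow=2, fast=4
  step 3: slow=3, fast=6
  step 4: slow=4, fast=1
  step 5: slow=5, fast=3
  step 6: slow=6, fast=5
  step 7: slow=0, fast=0
  slow == fast at node 0: cycle detected

Cycle: yes


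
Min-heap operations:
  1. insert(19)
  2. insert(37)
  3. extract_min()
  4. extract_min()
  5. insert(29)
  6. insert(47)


insert(19) -> [19]
insert(37) -> [19, 37]
extract_min()->19, [37]
extract_min()->37, []
insert(29) -> [29]
insert(47) -> [29, 47]

Final heap: [29, 47]


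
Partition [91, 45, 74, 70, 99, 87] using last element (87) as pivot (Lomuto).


Pivot: 87
  45 <= 87: swap -> [45, 91, 74, 70, 99, 87]
  74 <= 87: swap -> [45, 74, 91, 70, 99, 87]
  70 <= 87: swap -> [45, 74, 70, 91, 99, 87]
Place pivot at 3: [45, 74, 70, 87, 99, 91]

Partitioned: [45, 74, 70, 87, 99, 91]


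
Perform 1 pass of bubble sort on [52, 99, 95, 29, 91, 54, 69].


Initial: [52, 99, 95, 29, 91, 54, 69]
Pass 1: [52, 95, 29, 91, 54, 69, 99] (5 swaps)

After 1 pass: [52, 95, 29, 91, 54, 69, 99]


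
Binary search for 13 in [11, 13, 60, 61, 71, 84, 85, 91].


Step 1: lo=0, hi=7, mid=3, val=61
Step 2: lo=0, hi=2, mid=1, val=13

Found at index 1


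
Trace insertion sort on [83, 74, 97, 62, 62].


Initial: [83, 74, 97, 62, 62]
Insert 74: [74, 83, 97, 62, 62]
Insert 97: [74, 83, 97, 62, 62]
Insert 62: [62, 74, 83, 97, 62]
Insert 62: [62, 62, 74, 83, 97]

Sorted: [62, 62, 74, 83, 97]


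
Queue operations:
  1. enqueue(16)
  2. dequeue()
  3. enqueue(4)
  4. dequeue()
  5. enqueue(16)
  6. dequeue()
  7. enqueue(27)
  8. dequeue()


enqueue(16) -> [16]
dequeue()->16, []
enqueue(4) -> [4]
dequeue()->4, []
enqueue(16) -> [16]
dequeue()->16, []
enqueue(27) -> [27]
dequeue()->27, []

Final queue: []


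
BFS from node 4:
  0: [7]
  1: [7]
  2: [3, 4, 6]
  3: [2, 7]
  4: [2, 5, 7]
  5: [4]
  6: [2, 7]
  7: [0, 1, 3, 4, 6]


Visit 4, enqueue [2, 5, 7]
Visit 2, enqueue [3, 6]
Visit 5, enqueue []
Visit 7, enqueue [0, 1]
Visit 3, enqueue []
Visit 6, enqueue []
Visit 0, enqueue []
Visit 1, enqueue []

BFS order: [4, 2, 5, 7, 3, 6, 0, 1]


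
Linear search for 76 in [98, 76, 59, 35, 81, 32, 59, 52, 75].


i=0: 98!=76
i=1: 76==76 found!

Found at 1, 2 comps


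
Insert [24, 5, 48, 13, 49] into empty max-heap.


Insert 24: [24]
Insert 5: [24, 5]
Insert 48: [48, 5, 24]
Insert 13: [48, 13, 24, 5]
Insert 49: [49, 48, 24, 5, 13]

Final heap: [49, 48, 24, 5, 13]


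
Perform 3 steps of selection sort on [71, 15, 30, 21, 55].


Initial: [71, 15, 30, 21, 55]
Step 1: min=15 at 1
  Swap: [15, 71, 30, 21, 55]
Step 2: min=21 at 3
  Swap: [15, 21, 30, 71, 55]
Step 3: min=30 at 2
  Swap: [15, 21, 30, 71, 55]

After 3 steps: [15, 21, 30, 71, 55]


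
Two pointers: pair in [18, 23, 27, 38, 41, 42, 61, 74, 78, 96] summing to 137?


lo=0(18)+hi=9(96)=114
lo=1(23)+hi=9(96)=119
lo=2(27)+hi=9(96)=123
lo=3(38)+hi=9(96)=134
lo=4(41)+hi=9(96)=137

Yes: 41+96=137


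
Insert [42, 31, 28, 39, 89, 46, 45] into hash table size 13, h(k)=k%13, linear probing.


Insert 42: h=3 -> slot 3
Insert 31: h=5 -> slot 5
Insert 28: h=2 -> slot 2
Insert 39: h=0 -> slot 0
Insert 89: h=11 -> slot 11
Insert 46: h=7 -> slot 7
Insert 45: h=6 -> slot 6

Table: [39, None, 28, 42, None, 31, 45, 46, None, None, None, 89, None]


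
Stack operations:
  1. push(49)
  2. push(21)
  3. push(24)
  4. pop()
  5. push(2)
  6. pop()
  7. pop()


push(49) -> [49]
push(21) -> [49, 21]
push(24) -> [49, 21, 24]
pop()->24, [49, 21]
push(2) -> [49, 21, 2]
pop()->2, [49, 21]
pop()->21, [49]

Final stack: [49]


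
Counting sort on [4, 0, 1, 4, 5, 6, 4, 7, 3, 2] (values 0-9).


Input: [4, 0, 1, 4, 5, 6, 4, 7, 3, 2]
Counts: [1, 1, 1, 1, 3, 1, 1, 1, 0, 0]

Sorted: [0, 1, 2, 3, 4, 4, 4, 5, 6, 7]


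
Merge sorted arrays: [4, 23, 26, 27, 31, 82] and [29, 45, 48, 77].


Take 4 from A
Take 23 from A
Take 26 from A
Take 27 from A
Take 29 from B
Take 31 from A
Take 45 from B
Take 48 from B
Take 77 from B

Merged: [4, 23, 26, 27, 29, 31, 45, 48, 77, 82]


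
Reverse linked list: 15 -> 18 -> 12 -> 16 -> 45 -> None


Step 1: curr=15, set curr.next=prev(None) | reversed so far: 15
Step 2: curr=18, set curr.next=prev(15) | reversed so far: 18 -> 15
Step 3: curr=12, set curr.next=prev(18) | reversed so far: 12 -> 18 -> 15
Step 4: curr=16, set curr.next=prev(12) | reversed so far: 16 -> 12 -> 18 -> 15
Step 5: curr=45, set curr.next=prev(16) | reversed so far: 45 -> 16 -> 12 -> 18 -> 15

45 -> 16 -> 12 -> 18 -> 15 -> None


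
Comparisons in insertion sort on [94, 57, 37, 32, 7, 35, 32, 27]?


Algorithm: insertion sort
Input: [94, 57, 37, 32, 7, 35, 32, 27]
Sorted: [7, 27, 32, 32, 35, 37, 57, 94]

26


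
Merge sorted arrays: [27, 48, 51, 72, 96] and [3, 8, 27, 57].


Take 3 from B
Take 8 from B
Take 27 from A
Take 27 from B
Take 48 from A
Take 51 from A
Take 57 from B

Merged: [3, 8, 27, 27, 48, 51, 57, 72, 96]


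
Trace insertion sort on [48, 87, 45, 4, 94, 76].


Initial: [48, 87, 45, 4, 94, 76]
Insert 87: [48, 87, 45, 4, 94, 76]
Insert 45: [45, 48, 87, 4, 94, 76]
Insert 4: [4, 45, 48, 87, 94, 76]
Insert 94: [4, 45, 48, 87, 94, 76]
Insert 76: [4, 45, 48, 76, 87, 94]

Sorted: [4, 45, 48, 76, 87, 94]


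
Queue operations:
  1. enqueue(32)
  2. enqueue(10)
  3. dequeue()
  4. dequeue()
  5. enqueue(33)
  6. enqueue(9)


enqueue(32) -> [32]
enqueue(10) -> [32, 10]
dequeue()->32, [10]
dequeue()->10, []
enqueue(33) -> [33]
enqueue(9) -> [33, 9]

Final queue: [33, 9]


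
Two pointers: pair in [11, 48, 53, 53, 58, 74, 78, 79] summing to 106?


lo=0(11)+hi=7(79)=90
lo=1(48)+hi=7(79)=127
lo=1(48)+hi=6(78)=126
lo=1(48)+hi=5(74)=122
lo=1(48)+hi=4(58)=106

Yes: 48+58=106


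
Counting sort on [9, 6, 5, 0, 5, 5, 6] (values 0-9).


Input: [9, 6, 5, 0, 5, 5, 6]
Counts: [1, 0, 0, 0, 0, 3, 2, 0, 0, 1]

Sorted: [0, 5, 5, 5, 6, 6, 9]


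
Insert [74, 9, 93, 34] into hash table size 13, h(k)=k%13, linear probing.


Insert 74: h=9 -> slot 9
Insert 9: h=9, 1 probes -> slot 10
Insert 93: h=2 -> slot 2
Insert 34: h=8 -> slot 8

Table: [None, None, 93, None, None, None, None, None, 34, 74, 9, None, None]


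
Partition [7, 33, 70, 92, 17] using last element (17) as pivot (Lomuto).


Pivot: 17
  7 <= 17: advance i (no swap)
Place pivot at 1: [7, 17, 70, 92, 33]

Partitioned: [7, 17, 70, 92, 33]


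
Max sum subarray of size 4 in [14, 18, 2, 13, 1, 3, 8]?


[0:4]: 47
[1:5]: 34
[2:6]: 19
[3:7]: 25

Max: 47 at [0:4]


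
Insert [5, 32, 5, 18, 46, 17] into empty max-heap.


Insert 5: [5]
Insert 32: [32, 5]
Insert 5: [32, 5, 5]
Insert 18: [32, 18, 5, 5]
Insert 46: [46, 32, 5, 5, 18]
Insert 17: [46, 32, 17, 5, 18, 5]

Final heap: [46, 32, 17, 5, 18, 5]


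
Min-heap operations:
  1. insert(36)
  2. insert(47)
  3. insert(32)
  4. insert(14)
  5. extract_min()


insert(36) -> [36]
insert(47) -> [36, 47]
insert(32) -> [32, 47, 36]
insert(14) -> [14, 32, 36, 47]
extract_min()->14, [32, 47, 36]

Final heap: [32, 47, 36]


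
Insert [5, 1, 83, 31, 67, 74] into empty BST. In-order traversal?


Insert 5: root
Insert 1: L from 5
Insert 83: R from 5
Insert 31: R from 5 -> L from 83
Insert 67: R from 5 -> L from 83 -> R from 31
Insert 74: R from 5 -> L from 83 -> R from 31 -> R from 67

In-order: [1, 5, 31, 67, 74, 83]


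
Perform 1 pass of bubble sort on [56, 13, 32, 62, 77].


Initial: [56, 13, 32, 62, 77]
Pass 1: [13, 32, 56, 62, 77] (2 swaps)

After 1 pass: [13, 32, 56, 62, 77]


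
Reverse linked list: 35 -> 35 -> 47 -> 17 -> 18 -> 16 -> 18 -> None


Step 1: curr=35, set curr.next=prev(None) | reversed so far: 35
Step 2: curr=35, set curr.next=prev(35) | reversed so far: 35 -> 35
Step 3: curr=47, set curr.next=prev(35) | reversed so far: 47 -> 35 -> 35
Step 4: curr=17, set curr.next=prev(47) | reversed so far: 17 -> 47 -> 35 -> 35
Step 5: curr=18, set curr.next=prev(17) | reversed so far: 18 -> 17 -> 47 -> 35 -> 35
Step 6: curr=16, set curr.next=prev(18) | reversed so far: 16 -> 18 -> 17 -> 47 -> 35 -> 35
Step 7: curr=18, set curr.next=prev(16) | reversed so far: 18 -> 16 -> 18 -> 17 -> 47 -> 35 -> 35

18 -> 16 -> 18 -> 17 -> 47 -> 35 -> 35 -> None


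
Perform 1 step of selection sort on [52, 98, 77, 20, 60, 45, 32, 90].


Initial: [52, 98, 77, 20, 60, 45, 32, 90]
Step 1: min=20 at 3
  Swap: [20, 98, 77, 52, 60, 45, 32, 90]

After 1 step: [20, 98, 77, 52, 60, 45, 32, 90]


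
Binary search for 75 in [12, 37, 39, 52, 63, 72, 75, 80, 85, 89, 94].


Step 1: lo=0, hi=10, mid=5, val=72
Step 2: lo=6, hi=10, mid=8, val=85
Step 3: lo=6, hi=7, mid=6, val=75

Found at index 6


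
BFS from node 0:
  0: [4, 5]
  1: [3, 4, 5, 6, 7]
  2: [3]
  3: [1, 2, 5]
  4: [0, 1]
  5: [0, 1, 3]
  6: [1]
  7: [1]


Visit 0, enqueue [4, 5]
Visit 4, enqueue [1]
Visit 5, enqueue [3]
Visit 1, enqueue [6, 7]
Visit 3, enqueue [2]
Visit 6, enqueue []
Visit 7, enqueue []
Visit 2, enqueue []

BFS order: [0, 4, 5, 1, 3, 6, 7, 2]


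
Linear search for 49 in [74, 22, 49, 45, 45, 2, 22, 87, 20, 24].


i=0: 74!=49
i=1: 22!=49
i=2: 49==49 found!

Found at 2, 3 comps


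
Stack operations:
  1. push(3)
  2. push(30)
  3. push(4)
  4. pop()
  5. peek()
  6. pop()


push(3) -> [3]
push(30) -> [3, 30]
push(4) -> [3, 30, 4]
pop()->4, [3, 30]
peek()->30
pop()->30, [3]

Final stack: [3]


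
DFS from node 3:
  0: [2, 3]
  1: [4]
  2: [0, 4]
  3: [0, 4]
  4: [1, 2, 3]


Visit 3, push [4, 0]
Visit 0, push [2]
Visit 2, push [4]
Visit 4, push [1]
Visit 1, push []

DFS order: [3, 0, 2, 4, 1]


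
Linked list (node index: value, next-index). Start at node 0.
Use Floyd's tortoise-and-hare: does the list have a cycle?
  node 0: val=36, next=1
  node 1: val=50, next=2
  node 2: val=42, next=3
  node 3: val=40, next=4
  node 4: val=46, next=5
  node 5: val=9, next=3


Floyd's tortoise (slow, +1) and hare (fast, +2):
  init: slow=0, fast=0
  step 1: slow=1, fast=2
  step 2: slow=2, fast=4
  step 3: slow=3, fast=3
  slow == fast at node 3: cycle detected

Cycle: yes


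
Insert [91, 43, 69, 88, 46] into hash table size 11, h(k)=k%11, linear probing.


Insert 91: h=3 -> slot 3
Insert 43: h=10 -> slot 10
Insert 69: h=3, 1 probes -> slot 4
Insert 88: h=0 -> slot 0
Insert 46: h=2 -> slot 2

Table: [88, None, 46, 91, 69, None, None, None, None, None, 43]


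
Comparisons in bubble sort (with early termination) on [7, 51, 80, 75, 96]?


Algorithm: bubble sort (with early termination)
Input: [7, 51, 80, 75, 96]
Sorted: [7, 51, 75, 80, 96]

7


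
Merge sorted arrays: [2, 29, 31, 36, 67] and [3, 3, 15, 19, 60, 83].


Take 2 from A
Take 3 from B
Take 3 from B
Take 15 from B
Take 19 from B
Take 29 from A
Take 31 from A
Take 36 from A
Take 60 from B
Take 67 from A

Merged: [2, 3, 3, 15, 19, 29, 31, 36, 60, 67, 83]


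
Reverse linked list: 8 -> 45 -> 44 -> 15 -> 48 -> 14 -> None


Step 1: curr=8, set curr.next=prev(None) | reversed so far: 8
Step 2: curr=45, set curr.next=prev(8) | reversed so far: 45 -> 8
Step 3: curr=44, set curr.next=prev(45) | reversed so far: 44 -> 45 -> 8
Step 4: curr=15, set curr.next=prev(44) | reversed so far: 15 -> 44 -> 45 -> 8
Step 5: curr=48, set curr.next=prev(15) | reversed so far: 48 -> 15 -> 44 -> 45 -> 8
Step 6: curr=14, set curr.next=prev(48) | reversed so far: 14 -> 48 -> 15 -> 44 -> 45 -> 8

14 -> 48 -> 15 -> 44 -> 45 -> 8 -> None


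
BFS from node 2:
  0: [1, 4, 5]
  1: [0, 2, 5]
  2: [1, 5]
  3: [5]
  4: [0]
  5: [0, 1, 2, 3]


Visit 2, enqueue [1, 5]
Visit 1, enqueue [0]
Visit 5, enqueue [3]
Visit 0, enqueue [4]
Visit 3, enqueue []
Visit 4, enqueue []

BFS order: [2, 1, 5, 0, 3, 4]


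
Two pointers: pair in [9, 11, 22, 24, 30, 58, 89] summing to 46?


lo=0(9)+hi=6(89)=98
lo=0(9)+hi=5(58)=67
lo=0(9)+hi=4(30)=39
lo=1(11)+hi=4(30)=41
lo=2(22)+hi=4(30)=52
lo=2(22)+hi=3(24)=46

Yes: 22+24=46


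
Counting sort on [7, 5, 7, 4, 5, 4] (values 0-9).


Input: [7, 5, 7, 4, 5, 4]
Counts: [0, 0, 0, 0, 2, 2, 0, 2, 0, 0]

Sorted: [4, 4, 5, 5, 7, 7]


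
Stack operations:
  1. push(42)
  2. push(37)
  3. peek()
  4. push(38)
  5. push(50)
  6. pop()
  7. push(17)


push(42) -> [42]
push(37) -> [42, 37]
peek()->37
push(38) -> [42, 37, 38]
push(50) -> [42, 37, 38, 50]
pop()->50, [42, 37, 38]
push(17) -> [42, 37, 38, 17]

Final stack: [42, 37, 38, 17]


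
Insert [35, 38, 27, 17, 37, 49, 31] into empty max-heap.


Insert 35: [35]
Insert 38: [38, 35]
Insert 27: [38, 35, 27]
Insert 17: [38, 35, 27, 17]
Insert 37: [38, 37, 27, 17, 35]
Insert 49: [49, 37, 38, 17, 35, 27]
Insert 31: [49, 37, 38, 17, 35, 27, 31]

Final heap: [49, 37, 38, 17, 35, 27, 31]


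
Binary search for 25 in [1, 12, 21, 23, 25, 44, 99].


Step 1: lo=0, hi=6, mid=3, val=23
Step 2: lo=4, hi=6, mid=5, val=44
Step 3: lo=4, hi=4, mid=4, val=25

Found at index 4


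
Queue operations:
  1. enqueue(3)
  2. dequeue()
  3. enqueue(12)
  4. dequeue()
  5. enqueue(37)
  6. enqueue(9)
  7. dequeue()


enqueue(3) -> [3]
dequeue()->3, []
enqueue(12) -> [12]
dequeue()->12, []
enqueue(37) -> [37]
enqueue(9) -> [37, 9]
dequeue()->37, [9]

Final queue: [9]


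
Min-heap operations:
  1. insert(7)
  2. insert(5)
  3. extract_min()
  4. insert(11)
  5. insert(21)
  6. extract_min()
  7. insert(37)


insert(7) -> [7]
insert(5) -> [5, 7]
extract_min()->5, [7]
insert(11) -> [7, 11]
insert(21) -> [7, 11, 21]
extract_min()->7, [11, 21]
insert(37) -> [11, 21, 37]

Final heap: [11, 21, 37]


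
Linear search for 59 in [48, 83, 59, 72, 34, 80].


i=0: 48!=59
i=1: 83!=59
i=2: 59==59 found!

Found at 2, 3 comps


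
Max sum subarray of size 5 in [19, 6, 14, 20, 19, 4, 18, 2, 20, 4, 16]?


[0:5]: 78
[1:6]: 63
[2:7]: 75
[3:8]: 63
[4:9]: 63
[5:10]: 48
[6:11]: 60

Max: 78 at [0:5]


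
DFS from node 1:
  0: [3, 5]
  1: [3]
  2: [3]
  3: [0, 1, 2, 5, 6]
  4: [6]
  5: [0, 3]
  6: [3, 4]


Visit 1, push [3]
Visit 3, push [6, 5, 2, 0]
Visit 0, push [5]
Visit 5, push []
Visit 2, push []
Visit 6, push [4]
Visit 4, push []

DFS order: [1, 3, 0, 5, 2, 6, 4]


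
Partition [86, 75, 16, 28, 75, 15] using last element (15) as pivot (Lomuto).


Pivot: 15
Place pivot at 0: [15, 75, 16, 28, 75, 86]

Partitioned: [15, 75, 16, 28, 75, 86]


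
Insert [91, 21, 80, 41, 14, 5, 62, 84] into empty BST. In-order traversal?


Insert 91: root
Insert 21: L from 91
Insert 80: L from 91 -> R from 21
Insert 41: L from 91 -> R from 21 -> L from 80
Insert 14: L from 91 -> L from 21
Insert 5: L from 91 -> L from 21 -> L from 14
Insert 62: L from 91 -> R from 21 -> L from 80 -> R from 41
Insert 84: L from 91 -> R from 21 -> R from 80

In-order: [5, 14, 21, 41, 62, 80, 84, 91]


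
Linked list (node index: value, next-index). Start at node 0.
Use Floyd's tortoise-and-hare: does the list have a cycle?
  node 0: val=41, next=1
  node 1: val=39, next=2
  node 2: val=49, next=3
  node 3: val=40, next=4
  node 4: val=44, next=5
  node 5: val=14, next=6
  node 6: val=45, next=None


Floyd's tortoise (slow, +1) and hare (fast, +2):
  init: slow=0, fast=0
  step 1: slow=1, fast=2
  step 2: slow=2, fast=4
  step 3: slow=3, fast=6
  step 4: fast -> None, no cycle

Cycle: no


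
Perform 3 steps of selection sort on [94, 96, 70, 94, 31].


Initial: [94, 96, 70, 94, 31]
Step 1: min=31 at 4
  Swap: [31, 96, 70, 94, 94]
Step 2: min=70 at 2
  Swap: [31, 70, 96, 94, 94]
Step 3: min=94 at 3
  Swap: [31, 70, 94, 96, 94]

After 3 steps: [31, 70, 94, 96, 94]


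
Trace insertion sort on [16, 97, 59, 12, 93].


Initial: [16, 97, 59, 12, 93]
Insert 97: [16, 97, 59, 12, 93]
Insert 59: [16, 59, 97, 12, 93]
Insert 12: [12, 16, 59, 97, 93]
Insert 93: [12, 16, 59, 93, 97]

Sorted: [12, 16, 59, 93, 97]


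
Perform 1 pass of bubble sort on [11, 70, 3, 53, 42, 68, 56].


Initial: [11, 70, 3, 53, 42, 68, 56]
Pass 1: [11, 3, 53, 42, 68, 56, 70] (5 swaps)

After 1 pass: [11, 3, 53, 42, 68, 56, 70]


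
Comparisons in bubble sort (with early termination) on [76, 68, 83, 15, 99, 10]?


Algorithm: bubble sort (with early termination)
Input: [76, 68, 83, 15, 99, 10]
Sorted: [10, 15, 68, 76, 83, 99]

15


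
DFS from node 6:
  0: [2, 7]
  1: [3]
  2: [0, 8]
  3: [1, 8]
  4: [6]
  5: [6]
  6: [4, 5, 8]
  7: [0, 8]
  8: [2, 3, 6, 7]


Visit 6, push [8, 5, 4]
Visit 4, push []
Visit 5, push []
Visit 8, push [7, 3, 2]
Visit 2, push [0]
Visit 0, push [7]
Visit 7, push []
Visit 3, push [1]
Visit 1, push []

DFS order: [6, 4, 5, 8, 2, 0, 7, 3, 1]


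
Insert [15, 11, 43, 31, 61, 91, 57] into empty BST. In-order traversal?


Insert 15: root
Insert 11: L from 15
Insert 43: R from 15
Insert 31: R from 15 -> L from 43
Insert 61: R from 15 -> R from 43
Insert 91: R from 15 -> R from 43 -> R from 61
Insert 57: R from 15 -> R from 43 -> L from 61

In-order: [11, 15, 31, 43, 57, 61, 91]


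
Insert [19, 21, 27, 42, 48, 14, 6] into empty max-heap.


Insert 19: [19]
Insert 21: [21, 19]
Insert 27: [27, 19, 21]
Insert 42: [42, 27, 21, 19]
Insert 48: [48, 42, 21, 19, 27]
Insert 14: [48, 42, 21, 19, 27, 14]
Insert 6: [48, 42, 21, 19, 27, 14, 6]

Final heap: [48, 42, 21, 19, 27, 14, 6]


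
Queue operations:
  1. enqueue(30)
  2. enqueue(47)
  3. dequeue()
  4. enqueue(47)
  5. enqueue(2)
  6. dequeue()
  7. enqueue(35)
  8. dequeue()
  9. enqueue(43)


enqueue(30) -> [30]
enqueue(47) -> [30, 47]
dequeue()->30, [47]
enqueue(47) -> [47, 47]
enqueue(2) -> [47, 47, 2]
dequeue()->47, [47, 2]
enqueue(35) -> [47, 2, 35]
dequeue()->47, [2, 35]
enqueue(43) -> [2, 35, 43]

Final queue: [2, 35, 43]


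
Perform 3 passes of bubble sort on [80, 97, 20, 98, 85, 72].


Initial: [80, 97, 20, 98, 85, 72]
Pass 1: [80, 20, 97, 85, 72, 98] (3 swaps)
Pass 2: [20, 80, 85, 72, 97, 98] (3 swaps)
Pass 3: [20, 80, 72, 85, 97, 98] (1 swaps)

After 3 passes: [20, 80, 72, 85, 97, 98]


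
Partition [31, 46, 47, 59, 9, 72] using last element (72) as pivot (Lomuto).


Pivot: 72
  31 <= 72: advance i (no swap)
  46 <= 72: advance i (no swap)
  47 <= 72: advance i (no swap)
  59 <= 72: advance i (no swap)
  9 <= 72: advance i (no swap)
Place pivot at 5: [31, 46, 47, 59, 9, 72]

Partitioned: [31, 46, 47, 59, 9, 72]


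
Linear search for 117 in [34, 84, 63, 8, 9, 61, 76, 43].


i=0: 34!=117
i=1: 84!=117
i=2: 63!=117
i=3: 8!=117
i=4: 9!=117
i=5: 61!=117
i=6: 76!=117
i=7: 43!=117

Not found, 8 comps


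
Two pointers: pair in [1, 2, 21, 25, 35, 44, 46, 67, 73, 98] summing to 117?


lo=0(1)+hi=9(98)=99
lo=1(2)+hi=9(98)=100
lo=2(21)+hi=9(98)=119
lo=2(21)+hi=8(73)=94
lo=3(25)+hi=8(73)=98
lo=4(35)+hi=8(73)=108
lo=5(44)+hi=8(73)=117

Yes: 44+73=117


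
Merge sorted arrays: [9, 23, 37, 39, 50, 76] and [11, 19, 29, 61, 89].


Take 9 from A
Take 11 from B
Take 19 from B
Take 23 from A
Take 29 from B
Take 37 from A
Take 39 from A
Take 50 from A
Take 61 from B
Take 76 from A

Merged: [9, 11, 19, 23, 29, 37, 39, 50, 61, 76, 89]


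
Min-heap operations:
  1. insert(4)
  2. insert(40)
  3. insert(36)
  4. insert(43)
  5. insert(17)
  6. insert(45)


insert(4) -> [4]
insert(40) -> [4, 40]
insert(36) -> [4, 40, 36]
insert(43) -> [4, 40, 36, 43]
insert(17) -> [4, 17, 36, 43, 40]
insert(45) -> [4, 17, 36, 43, 40, 45]

Final heap: [4, 17, 36, 43, 40, 45]


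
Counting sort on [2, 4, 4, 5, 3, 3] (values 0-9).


Input: [2, 4, 4, 5, 3, 3]
Counts: [0, 0, 1, 2, 2, 1, 0, 0, 0, 0]

Sorted: [2, 3, 3, 4, 4, 5]


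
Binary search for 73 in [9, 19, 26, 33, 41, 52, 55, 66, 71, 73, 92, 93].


Step 1: lo=0, hi=11, mid=5, val=52
Step 2: lo=6, hi=11, mid=8, val=71
Step 3: lo=9, hi=11, mid=10, val=92
Step 4: lo=9, hi=9, mid=9, val=73

Found at index 9


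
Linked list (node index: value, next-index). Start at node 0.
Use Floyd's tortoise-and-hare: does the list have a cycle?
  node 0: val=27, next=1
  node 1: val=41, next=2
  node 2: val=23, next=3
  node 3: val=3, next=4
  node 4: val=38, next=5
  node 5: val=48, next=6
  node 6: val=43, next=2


Floyd's tortoise (slow, +1) and hare (fast, +2):
  init: slow=0, fast=0
  step 1: slow=1, fast=2
  step 2: slow=2, fast=4
  step 3: slow=3, fast=6
  step 4: slow=4, fast=3
  step 5: slow=5, fast=5
  slow == fast at node 5: cycle detected

Cycle: yes


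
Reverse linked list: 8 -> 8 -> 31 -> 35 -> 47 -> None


Step 1: curr=8, set curr.next=prev(None) | reversed so far: 8
Step 2: curr=8, set curr.next=prev(8) | reversed so far: 8 -> 8
Step 3: curr=31, set curr.next=prev(8) | reversed so far: 31 -> 8 -> 8
Step 4: curr=35, set curr.next=prev(31) | reversed so far: 35 -> 31 -> 8 -> 8
Step 5: curr=47, set curr.next=prev(35) | reversed so far: 47 -> 35 -> 31 -> 8 -> 8

47 -> 35 -> 31 -> 8 -> 8 -> None


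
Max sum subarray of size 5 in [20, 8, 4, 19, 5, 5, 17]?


[0:5]: 56
[1:6]: 41
[2:7]: 50

Max: 56 at [0:5]


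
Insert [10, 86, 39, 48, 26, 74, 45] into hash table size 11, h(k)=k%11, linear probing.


Insert 10: h=10 -> slot 10
Insert 86: h=9 -> slot 9
Insert 39: h=6 -> slot 6
Insert 48: h=4 -> slot 4
Insert 26: h=4, 1 probes -> slot 5
Insert 74: h=8 -> slot 8
Insert 45: h=1 -> slot 1

Table: [None, 45, None, None, 48, 26, 39, None, 74, 86, 10]


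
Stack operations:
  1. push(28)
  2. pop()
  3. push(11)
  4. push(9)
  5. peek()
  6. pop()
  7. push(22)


push(28) -> [28]
pop()->28, []
push(11) -> [11]
push(9) -> [11, 9]
peek()->9
pop()->9, [11]
push(22) -> [11, 22]

Final stack: [11, 22]


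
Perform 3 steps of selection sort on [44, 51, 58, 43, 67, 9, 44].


Initial: [44, 51, 58, 43, 67, 9, 44]
Step 1: min=9 at 5
  Swap: [9, 51, 58, 43, 67, 44, 44]
Step 2: min=43 at 3
  Swap: [9, 43, 58, 51, 67, 44, 44]
Step 3: min=44 at 5
  Swap: [9, 43, 44, 51, 67, 58, 44]

After 3 steps: [9, 43, 44, 51, 67, 58, 44]


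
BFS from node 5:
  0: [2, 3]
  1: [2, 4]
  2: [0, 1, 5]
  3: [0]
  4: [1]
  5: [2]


Visit 5, enqueue [2]
Visit 2, enqueue [0, 1]
Visit 0, enqueue [3]
Visit 1, enqueue [4]
Visit 3, enqueue []
Visit 4, enqueue []

BFS order: [5, 2, 0, 1, 3, 4]


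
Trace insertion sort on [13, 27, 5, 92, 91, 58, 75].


Initial: [13, 27, 5, 92, 91, 58, 75]
Insert 27: [13, 27, 5, 92, 91, 58, 75]
Insert 5: [5, 13, 27, 92, 91, 58, 75]
Insert 92: [5, 13, 27, 92, 91, 58, 75]
Insert 91: [5, 13, 27, 91, 92, 58, 75]
Insert 58: [5, 13, 27, 58, 91, 92, 75]
Insert 75: [5, 13, 27, 58, 75, 91, 92]

Sorted: [5, 13, 27, 58, 75, 91, 92]


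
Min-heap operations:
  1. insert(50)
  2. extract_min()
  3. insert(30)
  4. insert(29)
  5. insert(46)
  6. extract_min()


insert(50) -> [50]
extract_min()->50, []
insert(30) -> [30]
insert(29) -> [29, 30]
insert(46) -> [29, 30, 46]
extract_min()->29, [30, 46]

Final heap: [30, 46]


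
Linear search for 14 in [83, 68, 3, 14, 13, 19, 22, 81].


i=0: 83!=14
i=1: 68!=14
i=2: 3!=14
i=3: 14==14 found!

Found at 3, 4 comps


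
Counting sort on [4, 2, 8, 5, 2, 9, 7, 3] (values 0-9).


Input: [4, 2, 8, 5, 2, 9, 7, 3]
Counts: [0, 0, 2, 1, 1, 1, 0, 1, 1, 1]

Sorted: [2, 2, 3, 4, 5, 7, 8, 9]


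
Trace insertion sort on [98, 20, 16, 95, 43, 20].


Initial: [98, 20, 16, 95, 43, 20]
Insert 20: [20, 98, 16, 95, 43, 20]
Insert 16: [16, 20, 98, 95, 43, 20]
Insert 95: [16, 20, 95, 98, 43, 20]
Insert 43: [16, 20, 43, 95, 98, 20]
Insert 20: [16, 20, 20, 43, 95, 98]

Sorted: [16, 20, 20, 43, 95, 98]


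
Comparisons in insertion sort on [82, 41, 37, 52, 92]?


Algorithm: insertion sort
Input: [82, 41, 37, 52, 92]
Sorted: [37, 41, 52, 82, 92]

6


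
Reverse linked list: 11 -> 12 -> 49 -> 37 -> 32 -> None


Step 1: curr=11, set curr.next=prev(None) | reversed so far: 11
Step 2: curr=12, set curr.next=prev(11) | reversed so far: 12 -> 11
Step 3: curr=49, set curr.next=prev(12) | reversed so far: 49 -> 12 -> 11
Step 4: curr=37, set curr.next=prev(49) | reversed so far: 37 -> 49 -> 12 -> 11
Step 5: curr=32, set curr.next=prev(37) | reversed so far: 32 -> 37 -> 49 -> 12 -> 11

32 -> 37 -> 49 -> 12 -> 11 -> None


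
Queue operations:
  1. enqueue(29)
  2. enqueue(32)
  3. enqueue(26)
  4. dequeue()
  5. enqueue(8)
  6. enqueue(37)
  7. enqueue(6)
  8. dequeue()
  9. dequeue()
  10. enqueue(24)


enqueue(29) -> [29]
enqueue(32) -> [29, 32]
enqueue(26) -> [29, 32, 26]
dequeue()->29, [32, 26]
enqueue(8) -> [32, 26, 8]
enqueue(37) -> [32, 26, 8, 37]
enqueue(6) -> [32, 26, 8, 37, 6]
dequeue()->32, [26, 8, 37, 6]
dequeue()->26, [8, 37, 6]
enqueue(24) -> [8, 37, 6, 24]

Final queue: [8, 37, 6, 24]


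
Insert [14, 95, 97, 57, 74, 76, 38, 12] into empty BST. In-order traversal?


Insert 14: root
Insert 95: R from 14
Insert 97: R from 14 -> R from 95
Insert 57: R from 14 -> L from 95
Insert 74: R from 14 -> L from 95 -> R from 57
Insert 76: R from 14 -> L from 95 -> R from 57 -> R from 74
Insert 38: R from 14 -> L from 95 -> L from 57
Insert 12: L from 14

In-order: [12, 14, 38, 57, 74, 76, 95, 97]


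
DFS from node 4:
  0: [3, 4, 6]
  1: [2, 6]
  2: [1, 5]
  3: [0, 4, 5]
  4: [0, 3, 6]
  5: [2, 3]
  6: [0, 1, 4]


Visit 4, push [6, 3, 0]
Visit 0, push [6, 3]
Visit 3, push [5]
Visit 5, push [2]
Visit 2, push [1]
Visit 1, push [6]
Visit 6, push []

DFS order: [4, 0, 3, 5, 2, 1, 6]


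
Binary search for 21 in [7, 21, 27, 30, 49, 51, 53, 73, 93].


Step 1: lo=0, hi=8, mid=4, val=49
Step 2: lo=0, hi=3, mid=1, val=21

Found at index 1


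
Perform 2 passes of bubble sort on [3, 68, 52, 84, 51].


Initial: [3, 68, 52, 84, 51]
Pass 1: [3, 52, 68, 51, 84] (2 swaps)
Pass 2: [3, 52, 51, 68, 84] (1 swaps)

After 2 passes: [3, 52, 51, 68, 84]


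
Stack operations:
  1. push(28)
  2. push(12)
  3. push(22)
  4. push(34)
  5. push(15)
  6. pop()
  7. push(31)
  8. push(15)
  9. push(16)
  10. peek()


push(28) -> [28]
push(12) -> [28, 12]
push(22) -> [28, 12, 22]
push(34) -> [28, 12, 22, 34]
push(15) -> [28, 12, 22, 34, 15]
pop()->15, [28, 12, 22, 34]
push(31) -> [28, 12, 22, 34, 31]
push(15) -> [28, 12, 22, 34, 31, 15]
push(16) -> [28, 12, 22, 34, 31, 15, 16]
peek()->16

Final stack: [28, 12, 22, 34, 31, 15, 16]


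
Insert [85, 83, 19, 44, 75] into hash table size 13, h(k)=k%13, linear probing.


Insert 85: h=7 -> slot 7
Insert 83: h=5 -> slot 5
Insert 19: h=6 -> slot 6
Insert 44: h=5, 3 probes -> slot 8
Insert 75: h=10 -> slot 10

Table: [None, None, None, None, None, 83, 19, 85, 44, None, 75, None, None]


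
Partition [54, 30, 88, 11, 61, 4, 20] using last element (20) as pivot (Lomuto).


Pivot: 20
  11 <= 20: swap -> [11, 30, 88, 54, 61, 4, 20]
  4 <= 20: swap -> [11, 4, 88, 54, 61, 30, 20]
Place pivot at 2: [11, 4, 20, 54, 61, 30, 88]

Partitioned: [11, 4, 20, 54, 61, 30, 88]


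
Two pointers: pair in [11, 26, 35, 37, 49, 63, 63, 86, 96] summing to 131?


lo=0(11)+hi=8(96)=107
lo=1(26)+hi=8(96)=122
lo=2(35)+hi=8(96)=131

Yes: 35+96=131


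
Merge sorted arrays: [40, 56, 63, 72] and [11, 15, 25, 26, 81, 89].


Take 11 from B
Take 15 from B
Take 25 from B
Take 26 from B
Take 40 from A
Take 56 from A
Take 63 from A
Take 72 from A

Merged: [11, 15, 25, 26, 40, 56, 63, 72, 81, 89]


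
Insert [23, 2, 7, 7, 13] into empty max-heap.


Insert 23: [23]
Insert 2: [23, 2]
Insert 7: [23, 2, 7]
Insert 7: [23, 7, 7, 2]
Insert 13: [23, 13, 7, 2, 7]

Final heap: [23, 13, 7, 2, 7]


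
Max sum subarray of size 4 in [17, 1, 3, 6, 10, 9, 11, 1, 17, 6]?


[0:4]: 27
[1:5]: 20
[2:6]: 28
[3:7]: 36
[4:8]: 31
[5:9]: 38
[6:10]: 35

Max: 38 at [5:9]


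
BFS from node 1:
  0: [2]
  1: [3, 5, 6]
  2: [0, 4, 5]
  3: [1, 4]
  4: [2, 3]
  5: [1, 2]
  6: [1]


Visit 1, enqueue [3, 5, 6]
Visit 3, enqueue [4]
Visit 5, enqueue [2]
Visit 6, enqueue []
Visit 4, enqueue []
Visit 2, enqueue [0]
Visit 0, enqueue []

BFS order: [1, 3, 5, 6, 4, 2, 0]
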